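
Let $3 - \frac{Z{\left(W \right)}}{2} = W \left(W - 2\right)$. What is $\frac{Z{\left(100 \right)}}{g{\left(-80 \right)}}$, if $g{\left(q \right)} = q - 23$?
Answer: $\frac{19594}{103} \approx 190.23$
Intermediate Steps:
$Z{\left(W \right)} = 6 - 2 W \left(-2 + W\right)$ ($Z{\left(W \right)} = 6 - 2 W \left(W - 2\right) = 6 - 2 W \left(-2 + W\right)$)
$g{\left(q \right)} = -23 + q$
$\frac{Z{\left(100 \right)}}{g{\left(-80 \right)}} = \frac{6 - 2 \cdot 100^{2} + 4 \cdot 100}{-23 - 80} = \frac{6 - 20000 + 400}{-103} = \left(6 - 20000 + 400\right) \left(- \frac{1}{103}\right) = \left(-19594\right) \left(- \frac{1}{103}\right) = \frac{19594}{103}$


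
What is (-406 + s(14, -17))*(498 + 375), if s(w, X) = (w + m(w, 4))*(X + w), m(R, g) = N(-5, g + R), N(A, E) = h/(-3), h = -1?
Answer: -391977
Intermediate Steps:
N(A, E) = ⅓ (N(A, E) = -1/(-3) = -1*(-⅓) = ⅓)
m(R, g) = ⅓
s(w, X) = (⅓ + w)*(X + w) (s(w, X) = (w + ⅓)*(X + w) = (⅓ + w)*(X + w))
(-406 + s(14, -17))*(498 + 375) = (-406 + (14² + (⅓)*(-17) + (⅓)*14 - 17*14))*(498 + 375) = (-406 + (196 - 17/3 + 14/3 - 238))*873 = (-406 - 43)*873 = -449*873 = -391977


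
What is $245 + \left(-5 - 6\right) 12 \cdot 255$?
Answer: $-33415$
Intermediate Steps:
$245 + \left(-5 - 6\right) 12 \cdot 255 = 245 + \left(-11\right) 12 \cdot 255 = 245 - 33660 = -33415$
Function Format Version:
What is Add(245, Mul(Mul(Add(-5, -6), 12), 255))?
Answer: -33415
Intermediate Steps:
Add(245, Mul(Mul(Add(-5, -6), 12), 255)) = Add(245, Mul(Mul(-11, 12), 255)) = Add(245, Mul(-132, 255)) = Add(245, -33660) = -33415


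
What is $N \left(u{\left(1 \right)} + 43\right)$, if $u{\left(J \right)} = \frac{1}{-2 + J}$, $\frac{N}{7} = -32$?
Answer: $-9408$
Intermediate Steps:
$N = -224$ ($N = 7 \left(-32\right) = -224$)
$N \left(u{\left(1 \right)} + 43\right) = - 224 \left(\frac{1}{-2 + 1} + 43\right) = - 224 \left(\frac{1}{-1} + 43\right) = - 224 \left(-1 + 43\right) = \left(-224\right) 42 = -9408$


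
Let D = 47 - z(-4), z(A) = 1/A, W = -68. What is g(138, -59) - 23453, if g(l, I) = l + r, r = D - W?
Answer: -92799/4 ≈ -23200.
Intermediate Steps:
z(A) = 1/A
D = 189/4 (D = 47 - 1/(-4) = 47 - 1*(-¼) = 47 + ¼ = 189/4 ≈ 47.250)
r = 461/4 (r = 189/4 - 1*(-68) = 189/4 + 68 = 461/4 ≈ 115.25)
g(l, I) = 461/4 + l (g(l, I) = l + 461/4 = 461/4 + l)
g(138, -59) - 23453 = (461/4 + 138) - 23453 = 1013/4 - 23453 = -92799/4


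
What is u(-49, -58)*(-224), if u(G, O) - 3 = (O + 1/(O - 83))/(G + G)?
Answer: -794128/987 ≈ -804.59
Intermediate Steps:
u(G, O) = 3 + (O + 1/(-83 + O))/(2*G) (u(G, O) = 3 + (O + 1/(O - 83))/(G + G) = 3 + (O + 1/(-83 + O))/((2*G)) = 3 + (O + 1/(-83 + O))*(1/(2*G)) = 3 + (O + 1/(-83 + O))/(2*G))
u(-49, -58)*(-224) = ((½)*(1 + (-58)² - 498*(-49) - 83*(-58) + 6*(-49)*(-58))/(-49*(-83 - 58)))*(-224) = ((½)*(-1/49)*(1 + 3364 + 24402 + 4814 + 17052)/(-141))*(-224) = ((½)*(-1/49)*(-1/141)*49633)*(-224) = (49633/13818)*(-224) = -794128/987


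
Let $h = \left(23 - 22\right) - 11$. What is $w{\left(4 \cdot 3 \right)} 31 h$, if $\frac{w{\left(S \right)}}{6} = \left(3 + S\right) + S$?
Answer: $-50220$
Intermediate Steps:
$h = -10$ ($h = 1 - 11 = -10$)
$w{\left(S \right)} = 18 + 12 S$ ($w{\left(S \right)} = 6 \left(\left(3 + S\right) + S\right) = 6 \left(3 + 2 S\right) = 18 + 12 S$)
$w{\left(4 \cdot 3 \right)} 31 h = \left(18 + 12 \cdot 4 \cdot 3\right) 31 \left(-10\right) = \left(18 + 12 \cdot 12\right) 31 \left(-10\right) = \left(18 + 144\right) 31 \left(-10\right) = 162 \cdot 31 \left(-10\right) = 5022 \left(-10\right) = -50220$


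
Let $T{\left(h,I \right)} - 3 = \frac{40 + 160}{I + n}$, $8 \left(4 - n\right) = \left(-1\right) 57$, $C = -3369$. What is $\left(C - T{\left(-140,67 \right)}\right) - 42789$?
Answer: $- \frac{1154089}{25} \approx -46164.0$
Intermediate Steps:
$n = \frac{89}{8}$ ($n = 4 - \frac{\left(-1\right) 57}{8} = 4 - - \frac{57}{8} = 4 + \frac{57}{8} = \frac{89}{8} \approx 11.125$)
$T{\left(h,I \right)} = 3 + \frac{200}{\frac{89}{8} + I}$ ($T{\left(h,I \right)} = 3 + \frac{40 + 160}{I + \frac{89}{8}} = 3 + \frac{200}{\frac{89}{8} + I}$)
$\left(C - T{\left(-140,67 \right)}\right) - 42789 = \left(-3369 - \frac{1867 + 24 \cdot 67}{89 + 8 \cdot 67}\right) - 42789 = \left(-3369 - \frac{1867 + 1608}{89 + 536}\right) - 42789 = \left(-3369 - \frac{1}{625} \cdot 3475\right) - 42789 = \left(-3369 - \frac{139}{25}\right) - 42789 = - \frac{84364}{25} - 42789 = - \frac{1154089}{25}$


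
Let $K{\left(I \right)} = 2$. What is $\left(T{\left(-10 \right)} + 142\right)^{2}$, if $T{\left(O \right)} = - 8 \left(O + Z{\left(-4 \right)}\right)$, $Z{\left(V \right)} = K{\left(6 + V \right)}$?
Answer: $42436$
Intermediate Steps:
$Z{\left(V \right)} = 2$
$T{\left(O \right)} = -16 - 8 O$ ($T{\left(O \right)} = - 8 \left(O + 2\right) = - 8 \left(2 + O\right) = -16 - 8 O$)
$\left(T{\left(-10 \right)} + 142\right)^{2} = \left(\left(-16 - -80\right) + 142\right)^{2} = \left(\left(-16 + 80\right) + 142\right)^{2} = \left(64 + 142\right)^{2} = 206^{2} = 42436$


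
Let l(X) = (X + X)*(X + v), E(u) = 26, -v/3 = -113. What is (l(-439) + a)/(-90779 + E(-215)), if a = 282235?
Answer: -123345/30251 ≈ -4.0774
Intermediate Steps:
v = 339 (v = -3*(-113) = 339)
l(X) = 2*X*(339 + X) (l(X) = (X + X)*(X + 339) = (2*X)*(339 + X) = 2*X*(339 + X))
(l(-439) + a)/(-90779 + E(-215)) = (2*(-439)*(339 - 439) + 282235)/(-90779 + 26) = (2*(-439)*(-100) + 282235)/(-90753) = (87800 + 282235)*(-1/90753) = 370035*(-1/90753) = -123345/30251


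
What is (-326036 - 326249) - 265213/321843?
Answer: -209933626468/321843 ≈ -6.5229e+5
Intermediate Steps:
(-326036 - 326249) - 265213/321843 = -652285 - 265213*1/321843 = -652285 - 265213/321843 = -209933626468/321843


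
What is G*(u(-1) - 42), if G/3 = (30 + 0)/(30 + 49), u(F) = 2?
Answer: -3600/79 ≈ -45.570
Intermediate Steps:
G = 90/79 (G = 3*((30 + 0)/(30 + 49)) = 3*(30/79) = 90/79 ≈ 1.1392)
G*(u(-1) - 42) = 90*(2 - 42)/79 = (90/79)*(-40) = -3600/79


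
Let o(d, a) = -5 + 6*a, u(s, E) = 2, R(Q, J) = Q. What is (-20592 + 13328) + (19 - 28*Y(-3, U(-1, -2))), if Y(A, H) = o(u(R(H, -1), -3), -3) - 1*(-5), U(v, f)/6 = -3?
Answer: -6741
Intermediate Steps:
U(v, f) = -18 (U(v, f) = 6*(-3) = -18)
Y(A, H) = -18 (Y(A, H) = (-5 + 6*(-3)) - 1*(-5) = (-5 - 18) + 5 = -23 + 5 = -18)
(-20592 + 13328) + (19 - 28*Y(-3, U(-1, -2))) = (-20592 + 13328) + (19 - 28*(-18)) = -7264 + (19 + 504) = -7264 + 523 = -6741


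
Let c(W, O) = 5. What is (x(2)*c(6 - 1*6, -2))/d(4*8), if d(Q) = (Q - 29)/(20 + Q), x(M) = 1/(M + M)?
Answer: 65/3 ≈ 21.667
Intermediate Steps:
x(M) = 1/(2*M)
d(Q) = (-29 + Q)/(20 + Q)
(x(2)*c(6 - 1*6, -2))/d(4*8) = (((1/2)/2)*5)/(((-29 + 4*8)/(20 + 4*8))) = (((1/2)*(1/2))*5)/(((-29 + 32)/(20 + 32))) = ((1/4)*5)/((3/52)) = 5/(4*(((1/52)*3))) = 5/(4*(3/52)) = (5/4)*(52/3) = 65/3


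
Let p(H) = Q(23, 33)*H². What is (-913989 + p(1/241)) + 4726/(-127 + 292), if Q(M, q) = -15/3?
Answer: -8758815703004/9583365 ≈ -9.1396e+5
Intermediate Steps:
Q(M, q) = -5 (Q(M, q) = -15*⅓ = -5)
p(H) = -5*H²
(-913989 + p(1/241)) + 4726/(-127 + 292) = (-913989 - 5*(1/241)²) + 4726/(-127 + 292) = (-913989 - 5*(1/241)²) + 4726/165 = (-913989 - 5*1/58081) + 4726*(1/165) = (-913989 - 5/58081) + 4726/165 = -53085395114/58081 + 4726/165 = -8758815703004/9583365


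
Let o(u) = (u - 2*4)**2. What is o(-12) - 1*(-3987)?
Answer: 4387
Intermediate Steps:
o(u) = (-8 + u)**2 (o(u) = (u - 8)**2 = (-8 + u)**2)
o(-12) - 1*(-3987) = (-8 - 12)**2 - 1*(-3987) = (-20)**2 + 3987 = 400 + 3987 = 4387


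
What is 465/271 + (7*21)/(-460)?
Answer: 174063/124660 ≈ 1.3963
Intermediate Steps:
465/271 + (7*21)/(-460) = 465*(1/271) + 147*(-1/460) = 465/271 - 147/460 = 174063/124660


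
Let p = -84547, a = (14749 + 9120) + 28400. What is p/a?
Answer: -84547/52269 ≈ -1.6175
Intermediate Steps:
a = 52269 (a = 23869 + 28400 = 52269)
p/a = -84547/52269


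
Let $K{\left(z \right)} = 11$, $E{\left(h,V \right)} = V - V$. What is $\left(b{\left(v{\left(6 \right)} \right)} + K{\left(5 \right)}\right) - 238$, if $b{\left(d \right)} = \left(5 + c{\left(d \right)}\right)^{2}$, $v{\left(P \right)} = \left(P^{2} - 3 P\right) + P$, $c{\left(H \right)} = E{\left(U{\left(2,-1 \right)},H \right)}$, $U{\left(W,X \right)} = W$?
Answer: $-202$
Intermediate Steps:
$E{\left(h,V \right)} = 0$
$c{\left(H \right)} = 0$
$v{\left(P \right)} = P^{2} - 2 P$
$b{\left(d \right)} = 25$ ($b{\left(d \right)} = \left(5 + 0\right)^{2} = 5^{2} = 25$)
$\left(b{\left(v{\left(6 \right)} \right)} + K{\left(5 \right)}\right) - 238 = \left(25 + 11\right) - 238 = 36 - 238 = -202$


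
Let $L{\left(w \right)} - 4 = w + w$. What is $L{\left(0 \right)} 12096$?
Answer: $48384$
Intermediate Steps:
$L{\left(w \right)} = 4 + 2 w$ ($L{\left(w \right)} = 4 + \left(w + w\right) = 4 + 2 w$)
$L{\left(0 \right)} 12096 = \left(4 + 2 \cdot 0\right) 12096 = \left(4 + 0\right) 12096 = 4 \cdot 12096 = 48384$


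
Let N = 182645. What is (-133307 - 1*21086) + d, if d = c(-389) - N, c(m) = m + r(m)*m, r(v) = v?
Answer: -186106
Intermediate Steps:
c(m) = m + m² (c(m) = m + m*m = m + m²)
d = -31713 (d = -389*(1 - 389) - 1*182645 = -389*(-388) - 182645 = 150932 - 182645 = -31713)
(-133307 - 1*21086) + d = (-133307 - 1*21086) - 31713 = (-133307 - 21086) - 31713 = -154393 - 31713 = -186106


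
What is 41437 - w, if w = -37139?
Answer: 78576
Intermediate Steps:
41437 - w = 41437 - 1*(-37139) = 41437 + 37139 = 78576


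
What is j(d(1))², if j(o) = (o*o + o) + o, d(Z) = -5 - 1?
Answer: 576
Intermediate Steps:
d(Z) = -6
j(o) = o² + 2*o (j(o) = (o² + o) + o = (o + o²) + o = o² + 2*o)
j(d(1))² = (-6*(2 - 6))² = (-6*(-4))² = 24² = 576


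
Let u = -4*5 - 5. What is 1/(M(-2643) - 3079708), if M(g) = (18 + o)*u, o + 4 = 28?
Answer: -1/3080758 ≈ -3.2460e-7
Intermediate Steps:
o = 24 (o = -4 + 28 = 24)
u = -25 (u = -20 - 5 = -25)
M(g) = -1050 (M(g) = (18 + 24)*(-25) = 42*(-25) = -1050)
1/(M(-2643) - 3079708) = 1/(-1050 - 3079708) = 1/(-3080758) = -1/3080758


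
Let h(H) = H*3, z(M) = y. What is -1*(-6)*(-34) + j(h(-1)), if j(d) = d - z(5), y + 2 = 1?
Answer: -206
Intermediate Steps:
y = -1 (y = -2 + 1 = -1)
z(M) = -1
h(H) = 3*H
j(d) = 1 + d (j(d) = d - 1*(-1) = d + 1 = 1 + d)
-1*(-6)*(-34) + j(h(-1)) = -1*(-6)*(-34) + (1 + 3*(-1)) = 6*(-34) + (1 - 3) = -204 - 2 = -206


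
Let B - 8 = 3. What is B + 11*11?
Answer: 132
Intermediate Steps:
B = 11 (B = 8 + 3 = 11)
B + 11*11 = 11 + 11*11 = 11 + 121 = 132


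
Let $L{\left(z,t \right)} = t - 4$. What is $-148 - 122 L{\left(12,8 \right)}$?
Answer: $-636$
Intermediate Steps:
$L{\left(z,t \right)} = -4 + t$
$-148 - 122 L{\left(12,8 \right)} = -148 - 122 \left(-4 + 8\right) = -148 - 488 = -636$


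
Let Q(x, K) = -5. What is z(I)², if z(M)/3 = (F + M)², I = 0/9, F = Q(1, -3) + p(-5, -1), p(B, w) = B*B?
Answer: 1440000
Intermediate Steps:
p(B, w) = B²
F = 20 (F = -5 + (-5)² = -5 + 25 = 20)
I = 0 (I = 0*(⅑) = 0)
z(M) = 3*(20 + M)²
z(I)² = (3*(20 + 0)²)² = (3*20²)² = (3*400)² = 1200² = 1440000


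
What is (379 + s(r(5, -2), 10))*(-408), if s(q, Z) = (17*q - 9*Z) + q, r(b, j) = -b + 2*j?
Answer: -51816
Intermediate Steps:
s(q, Z) = -9*Z + 18*q (s(q, Z) = (-9*Z + 17*q) + q = -9*Z + 18*q)
(379 + s(r(5, -2), 10))*(-408) = (379 + (-9*10 + 18*(-1*5 + 2*(-2))))*(-408) = (379 + (-90 + 18*(-5 - 4)))*(-408) = (379 + (-90 + 18*(-9)))*(-408) = (379 + (-90 - 162))*(-408) = (379 - 252)*(-408) = 127*(-408) = -51816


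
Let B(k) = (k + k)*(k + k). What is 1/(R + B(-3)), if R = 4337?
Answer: 1/4373 ≈ 0.00022868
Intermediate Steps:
B(k) = 4*k**2 (B(k) = (2*k)*(2*k) = 4*k**2)
1/(R + B(-3)) = 1/(4337 + 4*(-3)**2) = 1/(4337 + 4*9) = 1/(4337 + 36) = 1/4373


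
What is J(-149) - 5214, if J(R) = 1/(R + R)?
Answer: -1553773/298 ≈ -5214.0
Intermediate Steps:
J(R) = 1/(2*R)
J(-149) - 5214 = (½)/(-149) - 5214 = (½)*(-1/149) - 5214 = -1/298 - 5214 = -1553773/298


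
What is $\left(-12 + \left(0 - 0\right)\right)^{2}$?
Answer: $144$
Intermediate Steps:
$\left(-12 + \left(0 - 0\right)\right)^{2} = \left(-12 + \left(0 + 0\right)\right)^{2} = \left(-12 + 0\right)^{2} = \left(-12\right)^{2} = 144$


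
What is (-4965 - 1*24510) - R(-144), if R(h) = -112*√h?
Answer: -29475 + 1344*I ≈ -29475.0 + 1344.0*I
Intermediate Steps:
(-4965 - 1*24510) - R(-144) = (-4965 - 1*24510) - (-112)*√(-144) = (-4965 - 24510) - (-112)*12*I = -29475 - (-1344)*I = -29475 + 1344*I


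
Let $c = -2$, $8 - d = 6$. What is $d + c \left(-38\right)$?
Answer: $78$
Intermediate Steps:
$d = 2$ ($d = 8 - 6 = 2$)
$d + c \left(-38\right) = 2 - -76 = 2 + 76 = 78$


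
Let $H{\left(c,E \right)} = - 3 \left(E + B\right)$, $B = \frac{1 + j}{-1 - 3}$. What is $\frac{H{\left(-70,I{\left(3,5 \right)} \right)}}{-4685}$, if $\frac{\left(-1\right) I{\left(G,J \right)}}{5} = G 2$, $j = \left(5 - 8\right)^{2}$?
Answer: $- \frac{39}{1874} \approx -0.020811$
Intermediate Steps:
$j = 9$ ($j = \left(5 - 8\right)^{2} = \left(-3\right)^{2} = 9$)
$B = - \frac{5}{2}$ ($B = \frac{1 + 9}{-1 - 3} = \frac{10}{-4} = 10 \left(- \frac{1}{4}\right) = - \frac{5}{2} \approx -2.5$)
$I{\left(G,J \right)} = - 10 G$ ($I{\left(G,J \right)} = - 5 G 2 = - 5 \cdot 2 G = - 10 G$)
$H{\left(c,E \right)} = \frac{15}{2} - 3 E$ ($H{\left(c,E \right)} = - 3 \left(E - \frac{5}{2}\right) = - 3 \left(- \frac{5}{2} + E\right) = \frac{15}{2} - 3 E$)
$\frac{H{\left(-70,I{\left(3,5 \right)} \right)}}{-4685} = \frac{\frac{15}{2} - 3 \left(\left(-10\right) 3\right)}{-4685} = \left(\frac{15}{2} - -90\right) \left(- \frac{1}{4685}\right) = \left(\frac{15}{2} + 90\right) \left(- \frac{1}{4685}\right) = \frac{195}{2} \left(- \frac{1}{4685}\right) = - \frac{39}{1874}$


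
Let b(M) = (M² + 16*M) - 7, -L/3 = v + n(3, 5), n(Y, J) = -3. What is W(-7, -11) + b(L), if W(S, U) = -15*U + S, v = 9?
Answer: 187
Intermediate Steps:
L = -18 (L = -3*(9 - 3) = -3*6 = -18)
W(S, U) = S - 15*U
b(M) = -7 + M² + 16*M
W(-7, -11) + b(L) = (-7 - 15*(-11)) + (-7 + (-18)² + 16*(-18)) = (-7 + 165) + (-7 + 324 - 288) = 158 + 29 = 187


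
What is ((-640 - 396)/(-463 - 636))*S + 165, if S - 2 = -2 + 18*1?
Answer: 28569/157 ≈ 181.97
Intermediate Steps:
S = 18 (S = 2 + (-2 + 18*1) = 2 + (-2 + 18) = 2 + 16 = 18)
((-640 - 396)/(-463 - 636))*S + 165 = ((-640 - 396)/(-463 - 636))*18 + 165 = -1036/(-1099)*18 + 165 = -1036*(-1/1099)*18 + 165 = (148/157)*18 + 165 = 2664/157 + 165 = 28569/157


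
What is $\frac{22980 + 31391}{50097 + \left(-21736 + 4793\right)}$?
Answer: $\frac{54371}{33154} \approx 1.64$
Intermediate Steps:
$\frac{22980 + 31391}{50097 + \left(-21736 + 4793\right)} = \frac{54371}{50097 - 16943} = \frac{54371}{33154}$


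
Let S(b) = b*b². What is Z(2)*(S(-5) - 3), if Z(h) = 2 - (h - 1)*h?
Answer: 0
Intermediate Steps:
Z(h) = 2 - h*(-1 + h) (Z(h) = 2 - (-1 + h)*h = 2 - h*(-1 + h))
S(b) = b³
Z(2)*(S(-5) - 3) = (2 + 2 - 1*2²)*((-5)³ - 3) = (2 + 2 - 1*4)*(-125 - 3) = (2 + 2 - 4)*(-128) = 0*(-128) = 0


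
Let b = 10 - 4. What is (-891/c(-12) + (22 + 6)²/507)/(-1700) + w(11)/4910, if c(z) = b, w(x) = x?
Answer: 75060581/846385800 ≈ 0.088684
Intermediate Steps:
b = 6
c(z) = 6
(-891/c(-12) + (22 + 6)²/507)/(-1700) + w(11)/4910 = (-891/6 + (22 + 6)²/507)/(-1700) + 11/4910 = (-891*⅙ + 28²*(1/507))*(-1/1700) + 11*(1/4910) = (-297/2 + 784*(1/507))*(-1/1700) + 11/4910 = (-297/2 + 784/507)*(-1/1700) + 11/4910 = -149011/1014*(-1/1700) + 11/4910 = 149011/1723800 + 11/4910 = 75060581/846385800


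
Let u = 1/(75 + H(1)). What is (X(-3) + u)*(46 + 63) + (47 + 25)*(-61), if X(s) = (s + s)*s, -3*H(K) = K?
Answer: -543993/224 ≈ -2428.5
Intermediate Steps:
H(K) = -K/3
u = 3/224 (u = 1/(75 - ⅓*1) = 1/(75 - ⅓) = 1/(224/3) = 3/224 ≈ 0.013393)
X(s) = 2*s² (X(s) = (2*s)*s = 2*s²)
(X(-3) + u)*(46 + 63) + (47 + 25)*(-61) = (2*(-3)² + 3/224)*(46 + 63) + (47 + 25)*(-61) = (2*9 + 3/224)*109 + 72*(-61) = (18 + 3/224)*109 - 4392 = (4035/224)*109 - 4392 = 439815/224 - 4392 = -543993/224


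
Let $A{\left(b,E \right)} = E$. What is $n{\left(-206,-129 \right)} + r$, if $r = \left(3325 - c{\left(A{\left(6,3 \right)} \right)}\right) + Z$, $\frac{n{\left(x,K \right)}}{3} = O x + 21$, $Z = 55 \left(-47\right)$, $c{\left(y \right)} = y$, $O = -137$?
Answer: $85466$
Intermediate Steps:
$Z = -2585$
$n{\left(x,K \right)} = 63 - 411 x$ ($n{\left(x,K \right)} = 3 \left(- 137 x + 21\right) = 3 \left(21 - 137 x\right) = 63 - 411 x$)
$r = 737$ ($r = \left(3325 - 3\right) - 2585 = 3322 - 2585 = 737$)
$n{\left(-206,-129 \right)} + r = \left(63 - -84666\right) + 737 = \left(63 + 84666\right) + 737 = 84729 + 737 = 85466$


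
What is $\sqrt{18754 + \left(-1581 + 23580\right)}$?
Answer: $\sqrt{40753} \approx 201.87$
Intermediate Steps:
$\sqrt{18754 + \left(-1581 + 23580\right)} = \sqrt{18754 + 21999} = \sqrt{40753}$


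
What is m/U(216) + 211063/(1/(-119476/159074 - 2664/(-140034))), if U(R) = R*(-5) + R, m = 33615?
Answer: -9180416086071599/59402049376 ≈ -1.5455e+5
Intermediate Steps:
U(R) = -4*R (U(R) = -5*R + R = -4*R)
m/U(216) + 211063/(1/(-119476/159074 - 2664/(-140034))) = 33615/((-4*216)) + 211063/(1/(-119476/159074 - 2664/(-140034))) = 33615/(-864) + 211063/(1/(-119476*1/159074 - 2664*(-1/140034))) = 33615*(-1/864) + 211063/(1/(-59738/79537 + 444/23339)) = -1245/32 + 211063/(1/(-1358910754/1856314043)) = -1245/32 + 211063/(-1856314043/1358910754) = -1245/32 + 211063*(-1358910754/1856314043) = -1245/32 - 286815780471502/1856314043 = -9180416086071599/59402049376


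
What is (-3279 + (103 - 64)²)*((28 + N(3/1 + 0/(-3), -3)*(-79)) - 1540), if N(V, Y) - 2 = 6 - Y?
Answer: 4185798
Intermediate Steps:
N(V, Y) = 8 - Y (N(V, Y) = 2 + (6 - Y) = 8 - Y)
(-3279 + (103 - 64)²)*((28 + N(3/1 + 0/(-3), -3)*(-79)) - 1540) = (-3279 + (103 - 64)²)*((28 + (8 - 1*(-3))*(-79)) - 1540) = (-3279 + 39²)*((28 + (8 + 3)*(-79)) - 1540) = (-3279 + 1521)*((28 + 11*(-79)) - 1540) = -1758*((28 - 869) - 1540) = -1758*(-841 - 1540) = -1758*(-2381) = 4185798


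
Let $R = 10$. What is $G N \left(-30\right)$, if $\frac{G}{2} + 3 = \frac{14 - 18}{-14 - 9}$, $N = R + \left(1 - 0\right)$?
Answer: $\frac{42900}{23} \approx 1865.2$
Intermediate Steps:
$N = 11$ ($N = 10 + \left(1 - 0\right) = 10 + \left(1 + 0\right) = 10 + 1 = 11$)
$G = - \frac{130}{23}$ ($G = -6 + 2 \frac{14 - 18}{-14 - 9} = -6 + 2 \left(- \frac{4}{-23}\right) = -6 + 2 \left(\left(-4\right) \left(- \frac{1}{23}\right)\right) = -6 + 2 \cdot \frac{4}{23} = -6 + \frac{8}{23} = - \frac{130}{23} \approx -5.6522$)
$G N \left(-30\right) = \left(- \frac{130}{23}\right) 11 \left(-30\right) = \left(- \frac{1430}{23}\right) \left(-30\right) = \frac{42900}{23}$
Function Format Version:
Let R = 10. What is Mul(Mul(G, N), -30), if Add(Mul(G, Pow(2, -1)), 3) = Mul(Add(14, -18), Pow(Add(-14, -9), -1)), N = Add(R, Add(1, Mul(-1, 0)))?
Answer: Rational(42900, 23) ≈ 1865.2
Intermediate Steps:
N = 11 (N = Add(10, Add(1, Mul(-1, 0))) = Add(10, Add(1, 0)) = Add(10, 1) = 11)
G = Rational(-130, 23) (G = Add(-6, Mul(2, Mul(Add(14, -18), Pow(Add(-14, -9), -1)))) = Add(-6, Mul(2, Mul(-4, Pow(-23, -1)))) = Add(-6, Mul(2, Mul(-4, Rational(-1, 23)))) = Add(-6, Mul(2, Rational(4, 23))) = Add(-6, Rational(8, 23)) = Rational(-130, 23) ≈ -5.6522)
Mul(Mul(G, N), -30) = Mul(Mul(Rational(-130, 23), 11), -30) = Mul(Rational(-1430, 23), -30) = Rational(42900, 23)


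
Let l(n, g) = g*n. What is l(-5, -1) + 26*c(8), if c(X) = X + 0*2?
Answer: 213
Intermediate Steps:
c(X) = X (c(X) = X + 0 = X)
l(-5, -1) + 26*c(8) = -1*(-5) + 26*8 = 5 + 208 = 213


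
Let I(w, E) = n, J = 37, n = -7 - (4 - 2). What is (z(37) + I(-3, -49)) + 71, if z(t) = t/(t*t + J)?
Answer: 2357/38 ≈ 62.026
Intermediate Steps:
n = -9 (n = -7 - 1*2 = -7 - 2 = -9)
I(w, E) = -9
z(t) = t/(37 + t²) (z(t) = t/(t*t + 37) = t/(t² + 37) = t/(37 + t²))
(z(37) + I(-3, -49)) + 71 = (37/(37 + 37²) - 9) + 71 = (37/(37 + 1369) - 9) + 71 = (37/1406 - 9) + 71 = (37*(1/1406) - 9) + 71 = (1/38 - 9) + 71 = -341/38 + 71 = 2357/38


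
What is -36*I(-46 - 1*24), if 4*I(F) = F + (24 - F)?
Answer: -216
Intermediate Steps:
I(F) = 6 (I(F) = (F + (24 - F))/4 = (1/4)*24 = 6)
-36*I(-46 - 1*24) = -36*6 = -216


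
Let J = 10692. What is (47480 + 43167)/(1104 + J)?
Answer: 90647/11796 ≈ 7.6846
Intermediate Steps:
(47480 + 43167)/(1104 + J) = (47480 + 43167)/(1104 + 10692) = 90647/11796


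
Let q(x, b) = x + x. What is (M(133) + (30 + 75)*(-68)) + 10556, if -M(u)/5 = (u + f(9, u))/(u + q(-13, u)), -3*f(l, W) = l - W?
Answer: 1093921/321 ≈ 3407.9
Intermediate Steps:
f(l, W) = -l/3 + W/3 (f(l, W) = -(l - W)/3 = -l/3 + W/3)
q(x, b) = 2*x
M(u) = -5*(-3 + 4*u/3)/(-26 + u) (M(u) = -5*(u + (-⅓*9 + u/3))/(u + 2*(-13)) = -5*(u + (-3 + u/3))/(u - 26) = -5*(-3 + 4*u/3)/(-26 + u))
(M(133) + (30 + 75)*(-68)) + 10556 = (5*(9 - 4*133)/(3*(-26 + 133)) + (30 + 75)*(-68)) + 10556 = ((5/3)*(9 - 532)/107 + 105*(-68)) + 10556 = ((5/3)*(1/107)*(-523) - 7140) + 10556 = (-2615/321 - 7140) + 10556 = -2294555/321 + 10556 = 1093921/321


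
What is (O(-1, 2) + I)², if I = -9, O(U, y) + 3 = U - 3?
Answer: 256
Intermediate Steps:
O(U, y) = -6 + U (O(U, y) = -3 + (U - 3) = -3 + (-3 + U) = -6 + U)
(O(-1, 2) + I)² = ((-6 - 1) - 9)² = (-7 - 9)² = (-16)² = 256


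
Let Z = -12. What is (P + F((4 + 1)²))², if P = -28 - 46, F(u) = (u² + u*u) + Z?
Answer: 1354896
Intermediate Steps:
F(u) = -12 + 2*u² (F(u) = (u² + u*u) - 12 = (u² + u²) - 12 = 2*u² - 12 = -12 + 2*u²)
P = -74
(P + F((4 + 1)²))² = (-74 + (-12 + 2*((4 + 1)²)²))² = (-74 + (-12 + 2*(5²)²))² = (-74 + (-12 + 2*25²))² = (-74 + (-12 + 2*625))² = (-74 + (-12 + 1250))² = (-74 + 1238)² = 1164² = 1354896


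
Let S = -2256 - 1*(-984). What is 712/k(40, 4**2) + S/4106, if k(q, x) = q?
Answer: 179537/10265 ≈ 17.490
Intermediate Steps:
S = -1272 (S = -2256 + 984 = -1272)
712/k(40, 4**2) + S/4106 = 712/40 - 1272/4106 = 712*(1/40) - 1272*1/4106 = 89/5 - 636/2053 = 179537/10265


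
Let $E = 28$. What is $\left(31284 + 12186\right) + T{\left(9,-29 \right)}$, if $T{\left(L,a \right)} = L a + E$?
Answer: $43237$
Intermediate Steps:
$T{\left(L,a \right)} = 28 + L a$ ($T{\left(L,a \right)} = L a + 28 = 28 + L a$)
$\left(31284 + 12186\right) + T{\left(9,-29 \right)} = \left(31284 + 12186\right) + \left(28 + 9 \left(-29\right)\right) = 43470 + \left(28 - 261\right) = 43470 - 233 = 43237$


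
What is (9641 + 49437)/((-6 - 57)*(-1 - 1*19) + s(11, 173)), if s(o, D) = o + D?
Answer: 29539/722 ≈ 40.913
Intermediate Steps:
s(o, D) = D + o
(9641 + 49437)/((-6 - 57)*(-1 - 1*19) + s(11, 173)) = (9641 + 49437)/((-6 - 57)*(-1 - 1*19) + (173 + 11)) = 59078/(-63*(-1 - 19) + 184) = 59078/(-63*(-20) + 184) = 59078/(1260 + 184) = 59078/1444 = 59078*(1/1444) = 29539/722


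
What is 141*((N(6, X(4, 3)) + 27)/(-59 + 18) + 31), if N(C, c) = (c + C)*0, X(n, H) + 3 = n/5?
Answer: 175404/41 ≈ 4278.1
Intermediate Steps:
X(n, H) = -3 + n/5
N(C, c) = 0 (N(C, c) = (C + c)*0 = 0)
141*((N(6, X(4, 3)) + 27)/(-59 + 18) + 31) = 141*((0 + 27)/(-59 + 18) + 31) = 141*(27/(-41) + 31) = 141*(27*(-1/41) + 31) = 141*(-27/41 + 31) = 141*(1244/41) = 175404/41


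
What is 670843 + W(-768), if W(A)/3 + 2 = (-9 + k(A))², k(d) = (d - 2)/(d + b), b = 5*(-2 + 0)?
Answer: 101540854045/151321 ≈ 6.7103e+5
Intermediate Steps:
b = -10 (b = 5*(-2) = -10)
k(d) = (-2 + d)/(-10 + d) (k(d) = (d - 2)/(d - 10) = (-2 + d)/(-10 + d))
W(A) = -6 + 3*(-9 + (-2 + A)/(-10 + A))²
670843 + W(-768) = 670843 + (-6 + 192*(-11 - 768)²/(-10 - 768)²) = 670843 + (-6 + 192*(-779)²/(-778)²) = 670843 + (-6 + 192*606841*(1/605284)) = 670843 + (-6 + 29128368/151321) = 670843 + 28220442/151321 = 101540854045/151321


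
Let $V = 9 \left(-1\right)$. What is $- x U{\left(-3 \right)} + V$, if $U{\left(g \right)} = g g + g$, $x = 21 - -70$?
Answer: $-555$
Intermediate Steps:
$x = 91$ ($x = 21 + 70 = 91$)
$V = -9$
$U{\left(g \right)} = g + g^{2}$ ($U{\left(g \right)} = g^{2} + g = g + g^{2}$)
$- x U{\left(-3 \right)} + V = \left(-1\right) 91 \left(- 3 \left(1 - 3\right)\right) - 9 = - 91 \left(\left(-3\right) \left(-2\right)\right) - 9 = \left(-91\right) 6 - 9 = -546 - 9 = -555$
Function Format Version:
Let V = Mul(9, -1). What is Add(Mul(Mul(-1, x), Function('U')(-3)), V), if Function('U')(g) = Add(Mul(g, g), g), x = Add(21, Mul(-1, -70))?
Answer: -555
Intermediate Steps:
x = 91 (x = Add(21, 70) = 91)
V = -9
Function('U')(g) = Add(g, Pow(g, 2)) (Function('U')(g) = Add(Pow(g, 2), g) = Add(g, Pow(g, 2)))
Add(Mul(Mul(-1, x), Function('U')(-3)), V) = Add(Mul(Mul(-1, 91), Mul(-3, Add(1, -3))), -9) = Add(Mul(-91, Mul(-3, -2)), -9) = Add(Mul(-91, 6), -9) = Add(-546, -9) = -555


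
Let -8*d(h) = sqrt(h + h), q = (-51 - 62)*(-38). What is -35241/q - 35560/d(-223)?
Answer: -35241/4294 - 142240*I*sqrt(446)/223 ≈ -8.207 - 13471.0*I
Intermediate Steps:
q = 4294 (q = -113*(-38) = 4294)
d(h) = -sqrt(2)*sqrt(h)/8 (d(h) = -sqrt(h + h)/8 = -sqrt(2)*sqrt(h)/8)
-35241/q - 35560/d(-223) = -35241/4294 - 35560*4*I*sqrt(446)/223 = -35241/4294 - 142240*I*sqrt(446)/223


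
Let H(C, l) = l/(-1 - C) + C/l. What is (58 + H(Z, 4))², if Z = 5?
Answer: 494209/144 ≈ 3432.0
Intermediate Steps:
H(C, l) = C/l + l/(-1 - C)
(58 + H(Z, 4))² = (58 + (5 + 5² - 1*4²)/(4*(1 + 5)))² = (58 + (¼)*(5 + 25 - 1*16)/6)² = (58 + (¼)*(⅙)*(5 + 25 - 16))² = (58 + (¼)*(⅙)*14)² = (58 + 7/12)² = (703/12)² = 494209/144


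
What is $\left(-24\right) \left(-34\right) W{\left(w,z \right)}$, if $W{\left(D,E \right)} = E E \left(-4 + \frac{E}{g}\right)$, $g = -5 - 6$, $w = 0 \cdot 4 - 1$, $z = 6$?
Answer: $- \frac{1468800}{11} \approx -1.3353 \cdot 10^{5}$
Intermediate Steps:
$w = -1$ ($w = 0 - 1 = -1$)
$g = -11$ ($g = -5 - 6 = -11$)
$W{\left(D,E \right)} = E^{2} \left(-4 - \frac{E}{11}\right)$ ($W{\left(D,E \right)} = E E \left(-4 + \frac{E}{-11}\right) = E^{2} \left(-4 + E \left(- \frac{1}{11}\right)\right) = E^{2} \left(-4 - \frac{E}{11}\right)$)
$\left(-24\right) \left(-34\right) W{\left(w,z \right)} = \left(-24\right) \left(-34\right) \frac{6^{2} \left(-44 - 6\right)}{11} = 816 \cdot \frac{1}{11} \cdot 36 \left(-44 - 6\right) = 816 \cdot \frac{1}{11} \cdot 36 \left(-50\right) = 816 \left(- \frac{1800}{11}\right) = - \frac{1468800}{11}$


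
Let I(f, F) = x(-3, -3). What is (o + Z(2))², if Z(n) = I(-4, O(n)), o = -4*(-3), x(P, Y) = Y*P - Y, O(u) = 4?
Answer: 576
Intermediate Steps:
x(P, Y) = -Y + P*Y (x(P, Y) = P*Y - Y = -Y + P*Y)
I(f, F) = 12 (I(f, F) = -3*(-1 - 3) = -3*(-4) = 12)
o = 12
Z(n) = 12
(o + Z(2))² = (12 + 12)² = 24² = 576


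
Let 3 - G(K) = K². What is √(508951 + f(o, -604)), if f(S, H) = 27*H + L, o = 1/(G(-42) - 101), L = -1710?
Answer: √490933 ≈ 700.67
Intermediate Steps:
G(K) = 3 - K²
o = -1/1862 (o = 1/((3 - 1*(-42)²) - 101) = 1/((3 - 1*1764) - 101) = 1/((3 - 1764) - 101) = 1/(-1761 - 101) = 1/(-1862) = -1/1862 ≈ -0.00053706)
f(S, H) = -1710 + 27*H (f(S, H) = 27*H - 1710 = -1710 + 27*H)
√(508951 + f(o, -604)) = √(508951 + (-1710 + 27*(-604))) = √(508951 + (-1710 - 16308)) = √(508951 - 18018) = √490933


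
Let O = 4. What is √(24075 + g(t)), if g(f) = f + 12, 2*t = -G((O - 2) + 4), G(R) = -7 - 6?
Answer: √96374/2 ≈ 155.22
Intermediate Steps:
G(R) = -13
t = 13/2 (t = (-1*(-13))/2 = (½)*13 = 13/2 ≈ 6.5000)
g(f) = 12 + f
√(24075 + g(t)) = √(24075 + (12 + 13/2)) = √(24075 + 37/2) = √(48187/2) = √96374/2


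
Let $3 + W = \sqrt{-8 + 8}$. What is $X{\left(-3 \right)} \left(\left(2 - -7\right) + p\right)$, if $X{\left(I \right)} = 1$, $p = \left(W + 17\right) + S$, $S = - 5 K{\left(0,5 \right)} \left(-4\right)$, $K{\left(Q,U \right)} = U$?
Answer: $123$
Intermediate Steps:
$W = -3$ ($W = -3 + \sqrt{-8 + 8} = -3 + \sqrt{0} = -3 + 0 = -3$)
$S = 100$ ($S = \left(-5\right) 5 \left(-4\right) = \left(-25\right) \left(-4\right) = 100$)
$p = 114$ ($p = \left(-3 + 17\right) + 100 = 14 + 100 = 114$)
$X{\left(-3 \right)} \left(\left(2 - -7\right) + p\right) = 1 \left(\left(2 - -7\right) + 114\right) = 1 \left(\left(2 + 7\right) + 114\right) = 1 \left(9 + 114\right) = 1 \cdot 123 = 123$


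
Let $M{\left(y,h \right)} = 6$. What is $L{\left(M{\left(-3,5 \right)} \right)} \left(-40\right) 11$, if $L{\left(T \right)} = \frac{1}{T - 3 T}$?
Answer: $\frac{110}{3} \approx 36.667$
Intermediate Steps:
$L{\left(T \right)} = - \frac{1}{2 T}$ ($L{\left(T \right)} = \frac{1}{\left(-2\right) T} = - \frac{1}{2 T}$)
$L{\left(M{\left(-3,5 \right)} \right)} \left(-40\right) 11 = - \frac{1}{2 \cdot 6} \left(-40\right) 11 = \left(- \frac{1}{2}\right) \frac{1}{6} \left(-40\right) 11 = \left(- \frac{1}{12}\right) \left(-40\right) 11 = \frac{10}{3} \cdot 11 = \frac{110}{3}$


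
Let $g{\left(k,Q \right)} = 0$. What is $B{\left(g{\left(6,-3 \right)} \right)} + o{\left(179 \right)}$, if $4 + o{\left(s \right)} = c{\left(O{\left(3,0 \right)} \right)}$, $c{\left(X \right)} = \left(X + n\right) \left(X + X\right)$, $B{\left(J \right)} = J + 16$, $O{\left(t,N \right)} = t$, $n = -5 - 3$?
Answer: $-18$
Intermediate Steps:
$n = -8$ ($n = -5 - 3 = -8$)
$B{\left(J \right)} = 16 + J$
$c{\left(X \right)} = 2 X \left(-8 + X\right)$ ($c{\left(X \right)} = \left(X - 8\right) \left(X + X\right) = \left(-8 + X\right) 2 X = 2 X \left(-8 + X\right)$)
$o{\left(s \right)} = -34$ ($o{\left(s \right)} = -4 + 2 \cdot 3 \left(-8 + 3\right) = -4 + 2 \cdot 3 \left(-5\right) = -4 - 30 = -34$)
$B{\left(g{\left(6,-3 \right)} \right)} + o{\left(179 \right)} = \left(16 + 0\right) - 34 = 16 - 34 = -18$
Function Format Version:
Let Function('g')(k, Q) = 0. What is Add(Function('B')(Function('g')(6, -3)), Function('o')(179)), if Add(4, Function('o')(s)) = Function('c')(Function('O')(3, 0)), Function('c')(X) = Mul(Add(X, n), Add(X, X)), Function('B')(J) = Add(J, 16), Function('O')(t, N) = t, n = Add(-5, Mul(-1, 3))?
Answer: -18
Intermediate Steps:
n = -8 (n = Add(-5, -3) = -8)
Function('B')(J) = Add(16, J)
Function('c')(X) = Mul(2, X, Add(-8, X)) (Function('c')(X) = Mul(Add(X, -8), Add(X, X)) = Mul(Add(-8, X), Mul(2, X)) = Mul(2, X, Add(-8, X)))
Function('o')(s) = -34 (Function('o')(s) = Add(-4, Mul(2, 3, Add(-8, 3))) = Add(-4, Mul(2, 3, -5)) = Add(-4, -30) = -34)
Add(Function('B')(Function('g')(6, -3)), Function('o')(179)) = Add(Add(16, 0), -34) = Add(16, -34) = -18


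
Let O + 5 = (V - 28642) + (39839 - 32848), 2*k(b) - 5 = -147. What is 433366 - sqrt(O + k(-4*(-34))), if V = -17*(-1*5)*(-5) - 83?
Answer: 433366 - I*sqrt(22235) ≈ 4.3337e+5 - 149.11*I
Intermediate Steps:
k(b) = -71 (k(b) = 5/2 + (1/2)*(-147) = 5/2 - 147/2 = -71)
V = -508 (V = -(-85)*(-5) - 83 = -17*25 - 83 = -425 - 83 = -508)
O = -22164 (O = -5 + ((-508 - 28642) + (39839 - 32848)) = -5 + (-29150 + 6991) = -5 - 22159 = -22164)
433366 - sqrt(O + k(-4*(-34))) = 433366 - sqrt(-22164 - 71) = 433366 - sqrt(-22235) = 433366 - I*sqrt(22235)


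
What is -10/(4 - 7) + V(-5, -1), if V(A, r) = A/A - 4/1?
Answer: ⅓ ≈ 0.33333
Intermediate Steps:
V(A, r) = -3 (V(A, r) = 1 - 4*1 = 1 - 4 = -3)
-10/(4 - 7) + V(-5, -1) = -10/(4 - 7) - 3 = -10/(-3) - 3 = -10*(-⅓) - 3 = 10/3 - 3 = ⅓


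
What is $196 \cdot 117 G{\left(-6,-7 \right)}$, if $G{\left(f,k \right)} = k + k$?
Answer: $-321048$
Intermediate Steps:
$G{\left(f,k \right)} = 2 k$
$196 \cdot 117 G{\left(-6,-7 \right)} = 196 \cdot 117 \cdot 2 \left(-7\right) = 22932 \left(-14\right) = -321048$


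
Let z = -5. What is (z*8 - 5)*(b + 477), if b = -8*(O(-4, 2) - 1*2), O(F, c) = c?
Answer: -21465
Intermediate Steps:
b = 0 (b = -8*(2 - 1*2) = -8*(2 - 2) = -8*0 = 0)
(z*8 - 5)*(b + 477) = (-5*8 - 5)*(0 + 477) = (-40 - 5)*477 = -45*477 = -21465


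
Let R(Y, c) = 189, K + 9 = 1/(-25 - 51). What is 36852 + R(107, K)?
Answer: 37041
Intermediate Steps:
K = -685/76 (K = -9 + 1/(-25 - 51) = -9 + 1/(-76) = -9 - 1/76 = -685/76 ≈ -9.0132)
36852 + R(107, K) = 36852 + 189 = 37041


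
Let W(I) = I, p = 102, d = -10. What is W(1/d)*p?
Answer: -51/5 ≈ -10.200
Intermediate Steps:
W(1/d)*p = 102/(-10) = -⅒*102 = -51/5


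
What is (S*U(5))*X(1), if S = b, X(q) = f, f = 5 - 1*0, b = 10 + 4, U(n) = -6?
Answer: -420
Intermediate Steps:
b = 14
f = 5 (f = 5 + 0 = 5)
X(q) = 5
S = 14
(S*U(5))*X(1) = (14*(-6))*5 = -84*5 = -420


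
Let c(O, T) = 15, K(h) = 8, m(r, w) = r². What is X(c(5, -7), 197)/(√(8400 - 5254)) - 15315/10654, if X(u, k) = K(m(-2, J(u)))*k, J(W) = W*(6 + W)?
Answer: -15315/10654 + 788*√26/143 ≈ 26.661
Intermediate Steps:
X(u, k) = 8*k
X(c(5, -7), 197)/(√(8400 - 5254)) - 15315/10654 = (8*197)/(√(8400 - 5254)) - 15315/10654 = 1576/(√3146) - 15315*1/10654 = 1576/((11*√26)) - 15315/10654 = 1576*(√26/286) - 15315/10654 = 788*√26/143 - 15315/10654 = -15315/10654 + 788*√26/143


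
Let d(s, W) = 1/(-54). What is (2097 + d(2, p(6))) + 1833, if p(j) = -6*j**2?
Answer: 212219/54 ≈ 3930.0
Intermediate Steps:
d(s, W) = -1/54
(2097 + d(2, p(6))) + 1833 = (2097 - 1/54) + 1833 = 113237/54 + 1833 = 212219/54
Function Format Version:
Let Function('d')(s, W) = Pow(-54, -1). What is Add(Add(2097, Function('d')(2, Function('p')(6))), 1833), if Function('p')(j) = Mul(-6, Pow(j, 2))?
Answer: Rational(212219, 54) ≈ 3930.0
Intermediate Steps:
Function('d')(s, W) = Rational(-1, 54)
Add(Add(2097, Function('d')(2, Function('p')(6))), 1833) = Add(Add(2097, Rational(-1, 54)), 1833) = Add(Rational(113237, 54), 1833) = Rational(212219, 54)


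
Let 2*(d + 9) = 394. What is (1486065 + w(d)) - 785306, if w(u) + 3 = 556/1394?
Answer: 488427210/697 ≈ 7.0076e+5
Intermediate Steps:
d = 188 (d = -9 + (½)*394 = -9 + 197 = 188)
w(u) = -1813/697 (w(u) = -3 + 556/1394 = -3 + 556*(1/1394) = -3 + 278/697 = -1813/697)
(1486065 + w(d)) - 785306 = (1486065 - 1813/697) - 785306 = 1035785492/697 - 785306 = 488427210/697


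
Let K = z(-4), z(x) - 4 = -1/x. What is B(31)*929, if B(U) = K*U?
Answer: 489583/4 ≈ 1.2240e+5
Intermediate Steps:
z(x) = 4 - 1/x
K = 17/4 (K = 4 - 1/(-4) = 4 - 1*(-1/4) = 4 + 1/4 = 17/4 ≈ 4.2500)
B(U) = 17*U/4
B(31)*929 = ((17/4)*31)*929 = (527/4)*929 = 489583/4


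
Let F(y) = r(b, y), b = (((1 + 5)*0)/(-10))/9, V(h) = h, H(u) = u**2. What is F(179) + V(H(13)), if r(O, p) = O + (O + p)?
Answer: 348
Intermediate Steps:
b = 0 (b = ((6*0)*(-1/10))*(1/9) = (0*(-1/10))*(1/9) = 0*(1/9) = 0)
r(O, p) = p + 2*O
F(y) = y (F(y) = y + 2*0 = y + 0 = y)
F(179) + V(H(13)) = 179 + 13**2 = 179 + 169 = 348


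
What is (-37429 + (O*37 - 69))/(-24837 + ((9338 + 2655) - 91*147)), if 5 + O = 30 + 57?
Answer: 34464/26221 ≈ 1.3144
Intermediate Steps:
O = 82 (O = -5 + (30 + 57) = -5 + 87 = 82)
(-37429 + (O*37 - 69))/(-24837 + ((9338 + 2655) - 91*147)) = (-37429 + (82*37 - 69))/(-24837 + ((9338 + 2655) - 91*147)) = (-37429 + (3034 - 69))/(-24837 + (11993 - 13377)) = (-37429 + 2965)/(-24837 - 1384) = -34464/(-26221) = -34464*(-1/26221) = 34464/26221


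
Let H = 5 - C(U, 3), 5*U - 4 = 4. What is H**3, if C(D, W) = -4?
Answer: 729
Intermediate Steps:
U = 8/5 (U = 4/5 + (1/5)*4 = 4/5 + 4/5 = 8/5 ≈ 1.6000)
H = 9 (H = 5 - 1*(-4) = 5 + 4 = 9)
H**3 = 9**3 = 729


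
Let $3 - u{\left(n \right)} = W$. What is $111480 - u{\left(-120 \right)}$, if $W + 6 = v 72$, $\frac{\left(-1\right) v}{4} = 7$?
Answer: $109455$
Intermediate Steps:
$v = -28$ ($v = \left(-4\right) 7 = -28$)
$W = -2022$ ($W = -6 - 2016 = -2022$)
$u{\left(n \right)} = 2025$ ($u{\left(n \right)} = 3 - -2022 = 3 + 2022 = 2025$)
$111480 - u{\left(-120 \right)} = 111480 - 2025 = 109455$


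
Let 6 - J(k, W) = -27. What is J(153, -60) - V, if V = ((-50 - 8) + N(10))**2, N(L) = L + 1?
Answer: -2176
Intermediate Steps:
J(k, W) = 33 (J(k, W) = 6 - 1*(-27) = 6 + 27 = 33)
N(L) = 1 + L
V = 2209 (V = ((-50 - 8) + (1 + 10))**2 = (-58 + 11)**2 = (-47)**2 = 2209)
J(153, -60) - V = 33 - 1*2209 = 33 - 2209 = -2176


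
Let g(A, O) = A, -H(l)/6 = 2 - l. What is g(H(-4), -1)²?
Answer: 1296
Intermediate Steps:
H(l) = -12 + 6*l (H(l) = -6*(2 - l) = -12 + 6*l)
g(H(-4), -1)² = (-12 + 6*(-4))² = (-12 - 24)² = (-36)² = 1296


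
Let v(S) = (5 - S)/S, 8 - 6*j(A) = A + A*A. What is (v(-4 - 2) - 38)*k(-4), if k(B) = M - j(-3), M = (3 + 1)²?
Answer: -11233/18 ≈ -624.06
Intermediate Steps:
j(A) = 4/3 - A/6 - A²/6 (j(A) = 4/3 - (A + A*A)/6 = 4/3 - (A + A²)/6 = 4/3 + (-A/6 - A²/6) = 4/3 - A/6 - A²/6)
M = 16 (M = 4² = 16)
v(S) = (5 - S)/S
k(B) = 47/3 (k(B) = 16 - (4/3 - ⅙*(-3) - ⅙*(-3)²) = 16 - (4/3 + ½ - ⅙*9) = 16 - (4/3 + ½ - 3/2) = 16 - 1*⅓ = 16 - ⅓ = 47/3)
(v(-4 - 2) - 38)*k(-4) = ((5 - (-4 - 2))/(-4 - 2) - 38)*(47/3) = ((5 - 1*(-6))/(-6) - 38)*(47/3) = (-(5 + 6)/6 - 38)*(47/3) = (-⅙*11 - 38)*(47/3) = (-11/6 - 38)*(47/3) = -239/6*47/3 = -11233/18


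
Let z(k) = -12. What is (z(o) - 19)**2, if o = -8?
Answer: 961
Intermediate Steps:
(z(o) - 19)**2 = (-12 - 19)**2 = (-31)**2 = 961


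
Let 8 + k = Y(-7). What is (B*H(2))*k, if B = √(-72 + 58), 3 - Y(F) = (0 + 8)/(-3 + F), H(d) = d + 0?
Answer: -42*I*√14/5 ≈ -31.43*I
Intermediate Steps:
H(d) = d
Y(F) = 3 - 8/(-3 + F) (Y(F) = 3 - (0 + 8)/(-3 + F) = 3 - 8/(-3 + F))
k = -21/5 (k = -8 + (-17 + 3*(-7))/(-3 - 7) = -8 + (-17 - 21)/(-10) = -8 - ⅒*(-38) = -8 + 19/5 = -21/5 ≈ -4.2000)
B = I*√14 (B = √(-14) = I*√14 ≈ 3.7417*I)
(B*H(2))*k = ((I*√14)*2)*(-21/5) = (2*I*√14)*(-21/5) = -42*I*√14/5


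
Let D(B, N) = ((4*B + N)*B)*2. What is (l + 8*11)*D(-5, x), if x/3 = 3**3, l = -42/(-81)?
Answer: -1457900/27 ≈ -53996.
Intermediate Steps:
l = 14/27 (l = -42*(-1/81) = 14/27 ≈ 0.51852)
x = 81 (x = 3*3**3 = 3*27 = 81)
D(B, N) = 2*B*(N + 4*B) (D(B, N) = ((N + 4*B)*B)*2 = (B*(N + 4*B))*2 = 2*B*(N + 4*B))
(l + 8*11)*D(-5, x) = (14/27 + 8*11)*(2*(-5)*(81 + 4*(-5))) = (14/27 + 88)*(2*(-5)*(81 - 20)) = 2390*(2*(-5)*61)/27 = (2390/27)*(-610) = -1457900/27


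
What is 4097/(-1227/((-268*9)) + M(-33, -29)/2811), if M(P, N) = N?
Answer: 3086466756/375461 ≈ 8220.5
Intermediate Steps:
4097/(-1227/((-268*9)) + M(-33, -29)/2811) = 4097/(-1227/((-268*9)) - 29/2811) = 4097/(-1227/(-2412) - 29*1/2811) = 4097/(-1227*(-1/2412) - 29/2811) = 4097/(409/804 - 29/2811) = 4097/(375461/753348) = 4097*(753348/375461) = 3086466756/375461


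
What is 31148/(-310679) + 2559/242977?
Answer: -6773220035/75487851383 ≈ -0.089726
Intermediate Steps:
31148/(-310679) + 2559/242977 = 31148*(-1/310679) + 2559*(1/242977) = -31148/310679 + 2559/242977 = -6773220035/75487851383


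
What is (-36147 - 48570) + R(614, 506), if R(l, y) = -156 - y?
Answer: -85379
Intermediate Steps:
(-36147 - 48570) + R(614, 506) = (-36147 - 48570) + (-156 - 1*506) = -84717 + (-156 - 506) = -84717 - 662 = -85379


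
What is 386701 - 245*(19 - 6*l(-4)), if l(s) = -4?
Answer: 376166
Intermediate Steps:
386701 - 245*(19 - 6*l(-4)) = 386701 - 245*(19 - 6*(-4)) = 386701 - 245*(19 + 24) = 386701 - 245*43 = 386701 - 10535 = 376166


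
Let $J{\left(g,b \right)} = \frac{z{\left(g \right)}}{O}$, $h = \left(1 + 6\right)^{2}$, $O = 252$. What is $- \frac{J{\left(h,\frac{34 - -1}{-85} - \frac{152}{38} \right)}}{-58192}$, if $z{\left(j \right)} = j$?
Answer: $\frac{7}{2094912} \approx 3.3414 \cdot 10^{-6}$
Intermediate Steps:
$h = 49$ ($h = 7^{2} = 49$)
$J{\left(g,b \right)} = \frac{g}{252}$
$- \frac{J{\left(h,\frac{34 - -1}{-85} - \frac{152}{38} \right)}}{-58192} = - \frac{\frac{1}{252} \cdot 49}{-58192} = - \frac{7 \left(-1\right)}{36 \cdot 58192} = \left(-1\right) \left(- \frac{7}{2094912}\right) = \frac{7}{2094912}$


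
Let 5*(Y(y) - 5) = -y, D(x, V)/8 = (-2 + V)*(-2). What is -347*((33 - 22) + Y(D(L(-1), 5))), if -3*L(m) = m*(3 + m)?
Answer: -44416/5 ≈ -8883.2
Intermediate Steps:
L(m) = -m*(3 + m)/3
D(x, V) = 32 - 16*V (D(x, V) = 8*((-2 + V)*(-2)) = 8*(4 - 2*V) = 32 - 16*V)
Y(y) = 5 - y/5 (Y(y) = 5 + (-y)/5 = 5 - y/5)
-347*((33 - 22) + Y(D(L(-1), 5))) = -347*((33 - 22) + (5 - (32 - 16*5)/5)) = -347*(11 + (5 - (32 - 80)/5)) = -347*(11 + (5 - ⅕*(-48))) = -347*(11 + (5 + 48/5)) = -347*(11 + 73/5) = -347*128/5 = -44416/5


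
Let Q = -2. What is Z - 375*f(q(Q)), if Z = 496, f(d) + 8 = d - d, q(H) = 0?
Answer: 3496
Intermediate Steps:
f(d) = -8 (f(d) = -8 + (d - d) = -8 + 0 = -8)
Z - 375*f(q(Q)) = 496 - 375*(-8) = 496 + 3000 = 3496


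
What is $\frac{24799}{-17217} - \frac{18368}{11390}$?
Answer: $- \frac{299351233}{98050815} \approx -3.053$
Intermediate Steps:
$\frac{24799}{-17217} - \frac{18368}{11390} = 24799 \left(- \frac{1}{17217}\right) - \frac{9184}{5695} = - \frac{24799}{17217} - \frac{9184}{5695} = - \frac{299351233}{98050815}$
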